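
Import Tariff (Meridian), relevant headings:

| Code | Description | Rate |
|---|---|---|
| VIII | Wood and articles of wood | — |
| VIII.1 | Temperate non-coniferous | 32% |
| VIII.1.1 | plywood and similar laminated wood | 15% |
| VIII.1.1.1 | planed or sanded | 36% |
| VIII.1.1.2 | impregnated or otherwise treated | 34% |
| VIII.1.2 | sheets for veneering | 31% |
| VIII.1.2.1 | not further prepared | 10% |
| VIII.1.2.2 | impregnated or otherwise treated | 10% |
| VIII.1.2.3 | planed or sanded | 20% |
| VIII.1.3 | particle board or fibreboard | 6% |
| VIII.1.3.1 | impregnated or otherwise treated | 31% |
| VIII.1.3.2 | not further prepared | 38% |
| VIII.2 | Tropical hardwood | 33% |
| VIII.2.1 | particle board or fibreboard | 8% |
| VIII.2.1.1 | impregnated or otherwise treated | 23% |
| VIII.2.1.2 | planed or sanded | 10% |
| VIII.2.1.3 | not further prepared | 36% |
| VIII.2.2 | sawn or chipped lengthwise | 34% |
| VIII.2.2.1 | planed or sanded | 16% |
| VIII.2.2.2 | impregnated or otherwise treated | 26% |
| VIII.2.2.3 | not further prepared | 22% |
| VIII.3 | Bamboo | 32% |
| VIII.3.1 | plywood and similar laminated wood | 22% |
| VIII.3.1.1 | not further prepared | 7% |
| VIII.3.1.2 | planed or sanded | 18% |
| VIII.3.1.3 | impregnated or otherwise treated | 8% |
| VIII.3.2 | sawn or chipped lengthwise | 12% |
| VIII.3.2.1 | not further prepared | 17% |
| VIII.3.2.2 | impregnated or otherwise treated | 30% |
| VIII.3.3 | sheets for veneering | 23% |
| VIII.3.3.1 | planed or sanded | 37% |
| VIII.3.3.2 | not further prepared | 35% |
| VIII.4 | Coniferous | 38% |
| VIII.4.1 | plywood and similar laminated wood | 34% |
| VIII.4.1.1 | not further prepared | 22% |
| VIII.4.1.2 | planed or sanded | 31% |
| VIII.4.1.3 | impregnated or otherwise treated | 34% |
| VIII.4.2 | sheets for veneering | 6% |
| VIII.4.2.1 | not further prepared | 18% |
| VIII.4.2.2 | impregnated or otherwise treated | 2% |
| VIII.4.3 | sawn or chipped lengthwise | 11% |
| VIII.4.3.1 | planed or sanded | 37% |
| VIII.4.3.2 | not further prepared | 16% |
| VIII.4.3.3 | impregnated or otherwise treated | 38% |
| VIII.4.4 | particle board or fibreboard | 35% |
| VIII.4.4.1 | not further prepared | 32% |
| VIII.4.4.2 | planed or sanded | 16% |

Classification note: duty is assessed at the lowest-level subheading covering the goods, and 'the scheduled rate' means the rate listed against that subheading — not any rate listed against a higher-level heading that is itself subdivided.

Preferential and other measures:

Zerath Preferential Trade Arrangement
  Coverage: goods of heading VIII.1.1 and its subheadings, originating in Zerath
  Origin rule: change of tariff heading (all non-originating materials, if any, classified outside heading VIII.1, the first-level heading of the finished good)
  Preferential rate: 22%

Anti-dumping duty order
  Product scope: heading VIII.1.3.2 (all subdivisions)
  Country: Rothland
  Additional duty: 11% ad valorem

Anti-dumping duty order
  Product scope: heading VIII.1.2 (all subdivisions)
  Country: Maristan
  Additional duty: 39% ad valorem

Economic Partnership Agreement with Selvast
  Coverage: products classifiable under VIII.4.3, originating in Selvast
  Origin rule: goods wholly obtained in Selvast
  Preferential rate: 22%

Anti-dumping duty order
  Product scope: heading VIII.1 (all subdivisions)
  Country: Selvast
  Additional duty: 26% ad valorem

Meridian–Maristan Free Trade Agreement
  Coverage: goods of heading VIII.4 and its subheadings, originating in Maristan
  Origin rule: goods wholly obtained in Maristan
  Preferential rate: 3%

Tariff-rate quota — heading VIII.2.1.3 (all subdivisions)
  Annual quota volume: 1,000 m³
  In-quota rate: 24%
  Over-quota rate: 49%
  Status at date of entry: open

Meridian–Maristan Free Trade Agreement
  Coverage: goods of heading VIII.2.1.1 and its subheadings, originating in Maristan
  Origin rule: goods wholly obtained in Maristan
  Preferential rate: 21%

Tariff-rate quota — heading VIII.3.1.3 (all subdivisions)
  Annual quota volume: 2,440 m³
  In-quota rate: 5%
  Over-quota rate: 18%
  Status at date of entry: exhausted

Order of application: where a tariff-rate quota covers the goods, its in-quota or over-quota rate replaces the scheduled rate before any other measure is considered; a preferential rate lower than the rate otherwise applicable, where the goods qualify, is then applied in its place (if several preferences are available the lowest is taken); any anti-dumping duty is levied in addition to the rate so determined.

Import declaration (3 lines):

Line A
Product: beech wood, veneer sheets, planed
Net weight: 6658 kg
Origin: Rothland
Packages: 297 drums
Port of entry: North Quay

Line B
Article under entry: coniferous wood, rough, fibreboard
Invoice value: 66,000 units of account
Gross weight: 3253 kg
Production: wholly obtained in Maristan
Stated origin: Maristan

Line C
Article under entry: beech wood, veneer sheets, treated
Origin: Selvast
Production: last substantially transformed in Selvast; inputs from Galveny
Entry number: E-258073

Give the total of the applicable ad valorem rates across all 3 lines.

59%

Line A: beech → VIII.1; veneer sheets → VIII.1.2; planed → VIII.1.2.3. Scheduled 20%. No special measure applies. → 20%.
Line B: coniferous → VIII.4; fibreboard → VIII.4.4; rough → VIII.4.4.1. Scheduled 32%. Maristan agreement on VIII.4: wholly obtained → 3% available; Maristan agreement on VIII.2.1.1: VIII.4.4.1 not covered; preferential 3%. → 3%.
Line C: beech → VIII.1; veneer sheets → VIII.1.2; treated → VIII.1.2.2. Scheduled 10%. Selvast agreement on VIII.4.3: VIII.1.2.2 not covered; anti-dumping (Selvast, VIII.1): +26%; total 10% + 26% = 36%. → 36%.
Sum: 20% + 3% + 36% = 59%.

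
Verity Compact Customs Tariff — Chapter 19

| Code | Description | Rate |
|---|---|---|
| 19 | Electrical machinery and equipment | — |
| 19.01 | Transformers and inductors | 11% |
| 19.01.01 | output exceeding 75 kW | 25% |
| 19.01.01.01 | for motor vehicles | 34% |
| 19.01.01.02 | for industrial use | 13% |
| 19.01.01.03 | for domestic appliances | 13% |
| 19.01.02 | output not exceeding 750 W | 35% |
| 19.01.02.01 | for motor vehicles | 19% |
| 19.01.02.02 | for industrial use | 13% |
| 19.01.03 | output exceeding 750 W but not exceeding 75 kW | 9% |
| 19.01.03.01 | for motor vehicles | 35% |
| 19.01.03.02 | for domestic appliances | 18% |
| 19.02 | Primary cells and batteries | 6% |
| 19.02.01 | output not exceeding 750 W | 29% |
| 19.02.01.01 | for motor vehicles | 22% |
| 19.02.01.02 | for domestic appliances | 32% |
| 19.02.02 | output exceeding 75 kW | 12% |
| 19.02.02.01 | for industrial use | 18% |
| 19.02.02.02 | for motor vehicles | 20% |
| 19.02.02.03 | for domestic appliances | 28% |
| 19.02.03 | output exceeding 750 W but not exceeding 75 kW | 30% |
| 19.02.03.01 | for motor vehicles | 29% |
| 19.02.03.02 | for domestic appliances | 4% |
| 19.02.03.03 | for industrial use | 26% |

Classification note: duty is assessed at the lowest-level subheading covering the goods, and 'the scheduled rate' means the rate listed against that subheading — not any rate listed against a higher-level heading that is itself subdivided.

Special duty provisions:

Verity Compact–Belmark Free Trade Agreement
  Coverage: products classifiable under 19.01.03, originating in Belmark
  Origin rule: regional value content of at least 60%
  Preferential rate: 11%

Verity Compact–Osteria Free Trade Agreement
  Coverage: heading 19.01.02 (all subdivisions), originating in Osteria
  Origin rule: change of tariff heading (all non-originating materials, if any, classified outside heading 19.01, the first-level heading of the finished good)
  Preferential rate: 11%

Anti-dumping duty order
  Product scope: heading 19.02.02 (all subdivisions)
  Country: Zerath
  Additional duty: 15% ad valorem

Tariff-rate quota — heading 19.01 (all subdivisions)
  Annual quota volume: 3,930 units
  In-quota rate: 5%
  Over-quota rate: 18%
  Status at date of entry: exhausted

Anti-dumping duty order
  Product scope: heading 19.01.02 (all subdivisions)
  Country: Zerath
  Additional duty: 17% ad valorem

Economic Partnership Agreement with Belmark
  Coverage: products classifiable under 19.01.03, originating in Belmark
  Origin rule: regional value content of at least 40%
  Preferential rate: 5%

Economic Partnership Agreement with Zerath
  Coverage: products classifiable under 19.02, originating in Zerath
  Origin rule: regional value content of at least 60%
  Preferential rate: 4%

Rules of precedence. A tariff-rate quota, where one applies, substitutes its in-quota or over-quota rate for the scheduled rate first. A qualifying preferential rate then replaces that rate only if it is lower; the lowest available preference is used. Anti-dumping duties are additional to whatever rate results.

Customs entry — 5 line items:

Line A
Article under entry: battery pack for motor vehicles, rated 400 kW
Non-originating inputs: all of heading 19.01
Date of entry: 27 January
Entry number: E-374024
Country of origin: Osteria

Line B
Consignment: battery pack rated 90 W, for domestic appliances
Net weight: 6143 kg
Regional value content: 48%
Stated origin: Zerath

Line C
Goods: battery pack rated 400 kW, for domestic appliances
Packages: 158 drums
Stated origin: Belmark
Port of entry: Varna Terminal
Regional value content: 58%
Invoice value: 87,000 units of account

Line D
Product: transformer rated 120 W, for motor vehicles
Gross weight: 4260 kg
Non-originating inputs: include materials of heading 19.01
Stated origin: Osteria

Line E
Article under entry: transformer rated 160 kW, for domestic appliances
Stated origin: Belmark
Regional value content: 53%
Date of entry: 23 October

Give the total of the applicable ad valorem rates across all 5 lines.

116%

Line A: battery pack → 19.02; rated 400 kW → 19.02.02; for motor vehicles → 19.02.02.02. Scheduled 20%. Osteria agreement on 19.01.02: 19.02.02.02 not covered. → 20%.
Line B: battery pack → 19.02; rated 90 W → 19.02.01; for domestic appliances → 19.02.01.02. Scheduled 32%. Zerath agreement on 19.02: RVC < 60%. → 32%.
Line C: battery pack → 19.02; rated 400 kW → 19.02.02; for domestic appliances → 19.02.02.03. Scheduled 28%. Belmark agreement on 19.01.03: 19.02.02.03 not covered; Belmark agreement on 19.01.03: 19.02.02.03 not covered. → 28%.
Line D: transformer → 19.01; rated 120 W → 19.01.02; for motor vehicles → 19.01.02.01. Scheduled 19%. quota on 19.01 exhausted → over-quota 18%; Osteria agreement on 19.01.02: CTH not met. → 18%.
Line E: transformer → 19.01; rated 160 kW → 19.01.01; for domestic appliances → 19.01.01.03. Scheduled 13%. quota on 19.01 exhausted → over-quota 18%; Belmark agreement on 19.01.03: 19.01.01.03 not covered; Belmark agreement on 19.01.03: 19.01.01.03 not covered. → 18%.
Sum: 20% + 32% + 28% + 18% + 18% = 116%.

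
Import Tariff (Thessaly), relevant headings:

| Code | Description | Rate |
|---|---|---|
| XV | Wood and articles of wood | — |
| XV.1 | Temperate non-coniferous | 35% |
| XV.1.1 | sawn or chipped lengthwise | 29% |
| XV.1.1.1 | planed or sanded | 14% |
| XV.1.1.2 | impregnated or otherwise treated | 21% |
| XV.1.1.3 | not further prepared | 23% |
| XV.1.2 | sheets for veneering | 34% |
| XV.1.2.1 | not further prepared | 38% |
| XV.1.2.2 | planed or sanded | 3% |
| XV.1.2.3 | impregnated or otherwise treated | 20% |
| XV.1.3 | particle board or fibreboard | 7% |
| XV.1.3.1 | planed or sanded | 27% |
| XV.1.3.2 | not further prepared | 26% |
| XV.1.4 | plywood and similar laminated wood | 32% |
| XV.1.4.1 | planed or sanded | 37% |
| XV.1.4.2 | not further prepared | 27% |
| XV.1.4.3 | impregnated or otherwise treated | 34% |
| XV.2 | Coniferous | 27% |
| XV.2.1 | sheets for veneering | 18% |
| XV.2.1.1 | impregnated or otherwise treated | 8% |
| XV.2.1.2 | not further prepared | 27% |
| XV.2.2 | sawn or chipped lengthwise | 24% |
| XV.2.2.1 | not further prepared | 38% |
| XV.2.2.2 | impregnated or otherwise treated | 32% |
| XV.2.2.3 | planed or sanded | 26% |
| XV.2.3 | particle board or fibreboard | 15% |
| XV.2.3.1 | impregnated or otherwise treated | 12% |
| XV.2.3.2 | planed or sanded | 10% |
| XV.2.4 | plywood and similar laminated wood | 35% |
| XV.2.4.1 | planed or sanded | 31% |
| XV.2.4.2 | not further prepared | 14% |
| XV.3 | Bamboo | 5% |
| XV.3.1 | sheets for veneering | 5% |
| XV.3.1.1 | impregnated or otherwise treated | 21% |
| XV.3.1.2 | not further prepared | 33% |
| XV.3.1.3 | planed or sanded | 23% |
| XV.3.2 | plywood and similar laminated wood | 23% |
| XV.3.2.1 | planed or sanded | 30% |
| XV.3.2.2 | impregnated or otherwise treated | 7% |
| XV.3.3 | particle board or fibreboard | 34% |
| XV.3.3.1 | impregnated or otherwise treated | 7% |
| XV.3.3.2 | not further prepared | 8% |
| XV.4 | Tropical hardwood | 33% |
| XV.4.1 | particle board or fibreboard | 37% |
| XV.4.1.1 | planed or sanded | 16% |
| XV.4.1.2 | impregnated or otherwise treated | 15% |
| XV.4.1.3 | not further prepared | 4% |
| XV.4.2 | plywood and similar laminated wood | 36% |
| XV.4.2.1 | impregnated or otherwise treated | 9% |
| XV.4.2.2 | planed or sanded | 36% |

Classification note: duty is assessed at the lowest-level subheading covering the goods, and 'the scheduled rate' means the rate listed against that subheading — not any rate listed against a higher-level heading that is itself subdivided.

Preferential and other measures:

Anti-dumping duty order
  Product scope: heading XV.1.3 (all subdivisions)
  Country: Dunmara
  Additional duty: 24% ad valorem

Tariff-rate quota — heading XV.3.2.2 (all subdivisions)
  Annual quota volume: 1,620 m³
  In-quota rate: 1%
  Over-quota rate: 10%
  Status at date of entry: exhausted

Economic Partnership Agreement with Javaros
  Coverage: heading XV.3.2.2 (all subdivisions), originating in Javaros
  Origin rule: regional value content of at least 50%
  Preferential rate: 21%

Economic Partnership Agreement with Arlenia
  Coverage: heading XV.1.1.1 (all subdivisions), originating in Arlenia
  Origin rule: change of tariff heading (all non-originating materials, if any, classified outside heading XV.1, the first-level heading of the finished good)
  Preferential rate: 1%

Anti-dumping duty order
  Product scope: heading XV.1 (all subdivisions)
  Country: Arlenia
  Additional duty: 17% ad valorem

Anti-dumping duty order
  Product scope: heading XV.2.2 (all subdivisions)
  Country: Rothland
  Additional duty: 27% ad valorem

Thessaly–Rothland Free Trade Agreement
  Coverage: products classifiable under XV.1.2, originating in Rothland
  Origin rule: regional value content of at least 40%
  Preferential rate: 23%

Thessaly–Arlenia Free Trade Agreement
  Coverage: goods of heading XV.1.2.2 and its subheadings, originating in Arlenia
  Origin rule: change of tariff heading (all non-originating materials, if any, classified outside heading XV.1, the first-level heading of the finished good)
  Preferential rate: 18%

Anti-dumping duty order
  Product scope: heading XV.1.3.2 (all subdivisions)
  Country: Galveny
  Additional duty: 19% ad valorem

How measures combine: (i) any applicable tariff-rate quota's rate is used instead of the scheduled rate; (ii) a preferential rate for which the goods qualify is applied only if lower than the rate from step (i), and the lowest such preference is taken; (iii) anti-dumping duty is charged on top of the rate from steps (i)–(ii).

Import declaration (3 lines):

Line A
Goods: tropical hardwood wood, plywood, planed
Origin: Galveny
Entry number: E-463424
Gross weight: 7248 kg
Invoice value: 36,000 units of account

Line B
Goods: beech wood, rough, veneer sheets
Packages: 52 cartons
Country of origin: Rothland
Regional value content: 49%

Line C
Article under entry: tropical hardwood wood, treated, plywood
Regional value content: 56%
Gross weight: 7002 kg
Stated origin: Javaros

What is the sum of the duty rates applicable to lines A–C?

Line A: tropical hardwood → XV.4; plywood → XV.4.2; planed → XV.4.2.2. Scheduled 36%. No special measure applies. → 36%.
Line B: beech → XV.1; veneer sheets → XV.1.2; rough → XV.1.2.1. Scheduled 38%. Rothland agreement on XV.1.2: RVC ≥ 40% → 23% available; preferential 23%. → 23%.
Line C: tropical hardwood → XV.4; plywood → XV.4.2; treated → XV.4.2.1. Scheduled 9%. Javaros agreement on XV.3.2.2: XV.4.2.1 not covered. → 9%.
Sum: 36% + 23% + 9% = 68%.

68%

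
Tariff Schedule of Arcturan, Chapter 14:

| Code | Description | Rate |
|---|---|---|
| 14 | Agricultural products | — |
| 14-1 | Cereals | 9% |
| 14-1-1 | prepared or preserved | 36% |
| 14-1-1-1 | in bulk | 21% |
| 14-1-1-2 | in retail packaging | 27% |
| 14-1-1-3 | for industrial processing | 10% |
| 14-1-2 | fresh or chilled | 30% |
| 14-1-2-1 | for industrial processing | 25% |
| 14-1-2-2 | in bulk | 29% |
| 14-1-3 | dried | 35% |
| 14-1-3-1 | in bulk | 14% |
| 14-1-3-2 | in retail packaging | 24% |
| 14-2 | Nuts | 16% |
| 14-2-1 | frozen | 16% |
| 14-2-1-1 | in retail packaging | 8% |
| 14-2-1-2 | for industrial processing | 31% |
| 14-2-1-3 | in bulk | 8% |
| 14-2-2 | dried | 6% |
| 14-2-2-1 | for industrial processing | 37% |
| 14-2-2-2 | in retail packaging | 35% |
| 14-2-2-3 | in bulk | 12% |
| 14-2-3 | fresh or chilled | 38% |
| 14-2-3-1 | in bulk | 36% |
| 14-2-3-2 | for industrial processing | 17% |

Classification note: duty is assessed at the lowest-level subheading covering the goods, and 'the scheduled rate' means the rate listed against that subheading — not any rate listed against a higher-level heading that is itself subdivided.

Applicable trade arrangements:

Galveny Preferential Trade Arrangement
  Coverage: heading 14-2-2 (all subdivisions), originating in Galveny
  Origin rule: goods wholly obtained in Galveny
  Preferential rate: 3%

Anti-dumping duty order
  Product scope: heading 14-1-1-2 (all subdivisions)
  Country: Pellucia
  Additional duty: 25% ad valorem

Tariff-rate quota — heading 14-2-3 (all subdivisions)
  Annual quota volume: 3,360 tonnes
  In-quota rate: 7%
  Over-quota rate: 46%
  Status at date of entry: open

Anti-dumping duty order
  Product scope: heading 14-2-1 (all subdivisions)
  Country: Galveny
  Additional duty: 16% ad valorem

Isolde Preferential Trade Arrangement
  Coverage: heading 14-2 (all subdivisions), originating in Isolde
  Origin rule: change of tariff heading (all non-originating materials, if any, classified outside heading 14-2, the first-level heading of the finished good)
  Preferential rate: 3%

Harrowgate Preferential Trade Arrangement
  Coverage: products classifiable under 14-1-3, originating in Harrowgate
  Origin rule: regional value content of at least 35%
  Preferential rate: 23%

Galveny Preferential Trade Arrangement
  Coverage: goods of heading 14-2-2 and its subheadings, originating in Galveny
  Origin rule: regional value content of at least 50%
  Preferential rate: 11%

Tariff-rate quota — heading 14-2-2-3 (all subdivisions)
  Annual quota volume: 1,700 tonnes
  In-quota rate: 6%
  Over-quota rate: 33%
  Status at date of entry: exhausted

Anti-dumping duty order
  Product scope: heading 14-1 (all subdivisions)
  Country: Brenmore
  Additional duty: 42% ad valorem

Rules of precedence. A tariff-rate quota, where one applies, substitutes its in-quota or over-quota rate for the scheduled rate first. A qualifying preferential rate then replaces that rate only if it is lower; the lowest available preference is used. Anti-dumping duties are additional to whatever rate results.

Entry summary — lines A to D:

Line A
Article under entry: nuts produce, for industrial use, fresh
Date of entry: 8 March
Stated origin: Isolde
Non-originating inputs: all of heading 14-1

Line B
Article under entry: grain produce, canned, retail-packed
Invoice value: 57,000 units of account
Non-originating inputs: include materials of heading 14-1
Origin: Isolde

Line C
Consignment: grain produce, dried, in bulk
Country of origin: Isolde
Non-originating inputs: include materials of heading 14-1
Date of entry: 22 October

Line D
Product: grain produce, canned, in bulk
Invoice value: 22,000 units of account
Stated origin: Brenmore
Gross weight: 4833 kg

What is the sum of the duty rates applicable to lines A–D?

Line A: nuts → 14-2; fresh → 14-2-3; for industrial use → 14-2-3-2. Scheduled 17%. quota on 14-2-3 open → in-quota 7%; Isolde agreement on 14-2: CTH met → 3% available; preferential 3%. → 3%.
Line B: grain → 14-1; canned → 14-1-1; retail-packed → 14-1-1-2. Scheduled 27%. Isolde agreement on 14-2: 14-1-1-2 not covered. → 27%.
Line C: grain → 14-1; dried → 14-1-3; in bulk → 14-1-3-1. Scheduled 14%. Isolde agreement on 14-2: 14-1-3-1 not covered. → 14%.
Line D: grain → 14-1; canned → 14-1-1; in bulk → 14-1-1-1. Scheduled 21%. anti-dumping (Brenmore, 14-1): +42%; total 21% + 42% = 63%. → 63%.
Sum: 3% + 27% + 14% + 63% = 107%.

107%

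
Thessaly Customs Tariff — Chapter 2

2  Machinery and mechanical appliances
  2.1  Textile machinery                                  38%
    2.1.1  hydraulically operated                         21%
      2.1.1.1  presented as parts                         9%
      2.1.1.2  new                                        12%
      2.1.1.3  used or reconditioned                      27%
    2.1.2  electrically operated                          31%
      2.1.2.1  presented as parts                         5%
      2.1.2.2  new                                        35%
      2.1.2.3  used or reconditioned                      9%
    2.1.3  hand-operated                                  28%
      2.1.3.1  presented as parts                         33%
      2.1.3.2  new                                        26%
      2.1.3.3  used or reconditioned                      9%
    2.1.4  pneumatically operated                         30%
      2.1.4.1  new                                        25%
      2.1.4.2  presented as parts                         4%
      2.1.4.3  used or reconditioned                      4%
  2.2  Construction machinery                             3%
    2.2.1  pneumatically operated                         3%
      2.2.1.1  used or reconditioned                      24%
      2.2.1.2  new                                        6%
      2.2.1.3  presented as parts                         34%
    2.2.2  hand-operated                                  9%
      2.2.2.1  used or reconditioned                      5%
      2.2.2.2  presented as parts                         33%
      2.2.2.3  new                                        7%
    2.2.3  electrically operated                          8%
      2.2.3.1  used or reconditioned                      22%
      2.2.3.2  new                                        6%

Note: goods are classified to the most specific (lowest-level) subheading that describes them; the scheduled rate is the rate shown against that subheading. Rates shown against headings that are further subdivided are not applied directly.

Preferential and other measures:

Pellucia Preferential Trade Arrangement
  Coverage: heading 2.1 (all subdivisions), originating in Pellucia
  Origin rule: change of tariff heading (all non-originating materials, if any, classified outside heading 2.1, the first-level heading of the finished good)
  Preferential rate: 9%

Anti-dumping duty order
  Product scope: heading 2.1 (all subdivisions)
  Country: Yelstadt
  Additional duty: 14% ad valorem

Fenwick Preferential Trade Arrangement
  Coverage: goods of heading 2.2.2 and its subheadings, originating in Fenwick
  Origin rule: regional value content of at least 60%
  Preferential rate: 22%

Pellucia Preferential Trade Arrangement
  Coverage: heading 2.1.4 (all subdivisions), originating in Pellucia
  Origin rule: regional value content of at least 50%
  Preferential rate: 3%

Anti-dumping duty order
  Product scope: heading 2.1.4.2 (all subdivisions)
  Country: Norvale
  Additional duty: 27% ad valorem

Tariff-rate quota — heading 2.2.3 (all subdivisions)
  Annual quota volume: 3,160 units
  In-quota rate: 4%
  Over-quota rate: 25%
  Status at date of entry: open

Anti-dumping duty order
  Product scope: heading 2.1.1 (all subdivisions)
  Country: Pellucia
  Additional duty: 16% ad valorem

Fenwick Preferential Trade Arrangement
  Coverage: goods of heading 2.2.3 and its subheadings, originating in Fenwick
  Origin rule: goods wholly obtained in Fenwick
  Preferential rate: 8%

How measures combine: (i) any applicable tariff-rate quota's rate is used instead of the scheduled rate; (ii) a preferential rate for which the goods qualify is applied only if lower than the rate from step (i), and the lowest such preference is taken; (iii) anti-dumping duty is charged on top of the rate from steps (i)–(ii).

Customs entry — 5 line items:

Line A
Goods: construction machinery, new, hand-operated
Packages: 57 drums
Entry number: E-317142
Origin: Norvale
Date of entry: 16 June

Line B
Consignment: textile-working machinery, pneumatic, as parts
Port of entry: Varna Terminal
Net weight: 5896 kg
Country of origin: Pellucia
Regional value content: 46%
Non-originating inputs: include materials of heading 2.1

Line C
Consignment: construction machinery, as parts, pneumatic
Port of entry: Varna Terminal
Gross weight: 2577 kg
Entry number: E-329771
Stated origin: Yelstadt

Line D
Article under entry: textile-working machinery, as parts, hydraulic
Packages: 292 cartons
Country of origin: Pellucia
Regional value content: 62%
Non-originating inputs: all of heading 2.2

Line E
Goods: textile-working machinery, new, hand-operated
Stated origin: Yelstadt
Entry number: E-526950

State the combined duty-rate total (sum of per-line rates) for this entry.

110%

Line A: construction → 2.2; hand-operated → 2.2.2; new → 2.2.2.3. Scheduled 7%. No special measure applies. → 7%.
Line B: textile-working → 2.1; pneumatic → 2.1.4; as parts → 2.1.4.2. Scheduled 4%. Pellucia agreement on 2.1: CTH not met; Pellucia agreement on 2.1.4: RVC < 50%. → 4%.
Line C: construction → 2.2; pneumatic → 2.2.1; as parts → 2.2.1.3. Scheduled 34%. No special measure applies. → 34%.
Line D: textile-working → 2.1; hydraulic → 2.1.1; as parts → 2.1.1.1. Scheduled 9%. Pellucia agreement on 2.1: CTH met → 9% available; Pellucia agreement on 2.1.4: 2.1.1.1 not covered; preference 9% not lower than 9% → no reduction; anti-dumping (Pellucia, 2.1.1): +16%; total 9% + 16% = 25%. → 25%.
Line E: textile-working → 2.1; hand-operated → 2.1.3; new → 2.1.3.2. Scheduled 26%. anti-dumping (Yelstadt, 2.1): +14%; total 26% + 14% = 40%. → 40%.
Sum: 7% + 4% + 34% + 25% + 40% = 110%.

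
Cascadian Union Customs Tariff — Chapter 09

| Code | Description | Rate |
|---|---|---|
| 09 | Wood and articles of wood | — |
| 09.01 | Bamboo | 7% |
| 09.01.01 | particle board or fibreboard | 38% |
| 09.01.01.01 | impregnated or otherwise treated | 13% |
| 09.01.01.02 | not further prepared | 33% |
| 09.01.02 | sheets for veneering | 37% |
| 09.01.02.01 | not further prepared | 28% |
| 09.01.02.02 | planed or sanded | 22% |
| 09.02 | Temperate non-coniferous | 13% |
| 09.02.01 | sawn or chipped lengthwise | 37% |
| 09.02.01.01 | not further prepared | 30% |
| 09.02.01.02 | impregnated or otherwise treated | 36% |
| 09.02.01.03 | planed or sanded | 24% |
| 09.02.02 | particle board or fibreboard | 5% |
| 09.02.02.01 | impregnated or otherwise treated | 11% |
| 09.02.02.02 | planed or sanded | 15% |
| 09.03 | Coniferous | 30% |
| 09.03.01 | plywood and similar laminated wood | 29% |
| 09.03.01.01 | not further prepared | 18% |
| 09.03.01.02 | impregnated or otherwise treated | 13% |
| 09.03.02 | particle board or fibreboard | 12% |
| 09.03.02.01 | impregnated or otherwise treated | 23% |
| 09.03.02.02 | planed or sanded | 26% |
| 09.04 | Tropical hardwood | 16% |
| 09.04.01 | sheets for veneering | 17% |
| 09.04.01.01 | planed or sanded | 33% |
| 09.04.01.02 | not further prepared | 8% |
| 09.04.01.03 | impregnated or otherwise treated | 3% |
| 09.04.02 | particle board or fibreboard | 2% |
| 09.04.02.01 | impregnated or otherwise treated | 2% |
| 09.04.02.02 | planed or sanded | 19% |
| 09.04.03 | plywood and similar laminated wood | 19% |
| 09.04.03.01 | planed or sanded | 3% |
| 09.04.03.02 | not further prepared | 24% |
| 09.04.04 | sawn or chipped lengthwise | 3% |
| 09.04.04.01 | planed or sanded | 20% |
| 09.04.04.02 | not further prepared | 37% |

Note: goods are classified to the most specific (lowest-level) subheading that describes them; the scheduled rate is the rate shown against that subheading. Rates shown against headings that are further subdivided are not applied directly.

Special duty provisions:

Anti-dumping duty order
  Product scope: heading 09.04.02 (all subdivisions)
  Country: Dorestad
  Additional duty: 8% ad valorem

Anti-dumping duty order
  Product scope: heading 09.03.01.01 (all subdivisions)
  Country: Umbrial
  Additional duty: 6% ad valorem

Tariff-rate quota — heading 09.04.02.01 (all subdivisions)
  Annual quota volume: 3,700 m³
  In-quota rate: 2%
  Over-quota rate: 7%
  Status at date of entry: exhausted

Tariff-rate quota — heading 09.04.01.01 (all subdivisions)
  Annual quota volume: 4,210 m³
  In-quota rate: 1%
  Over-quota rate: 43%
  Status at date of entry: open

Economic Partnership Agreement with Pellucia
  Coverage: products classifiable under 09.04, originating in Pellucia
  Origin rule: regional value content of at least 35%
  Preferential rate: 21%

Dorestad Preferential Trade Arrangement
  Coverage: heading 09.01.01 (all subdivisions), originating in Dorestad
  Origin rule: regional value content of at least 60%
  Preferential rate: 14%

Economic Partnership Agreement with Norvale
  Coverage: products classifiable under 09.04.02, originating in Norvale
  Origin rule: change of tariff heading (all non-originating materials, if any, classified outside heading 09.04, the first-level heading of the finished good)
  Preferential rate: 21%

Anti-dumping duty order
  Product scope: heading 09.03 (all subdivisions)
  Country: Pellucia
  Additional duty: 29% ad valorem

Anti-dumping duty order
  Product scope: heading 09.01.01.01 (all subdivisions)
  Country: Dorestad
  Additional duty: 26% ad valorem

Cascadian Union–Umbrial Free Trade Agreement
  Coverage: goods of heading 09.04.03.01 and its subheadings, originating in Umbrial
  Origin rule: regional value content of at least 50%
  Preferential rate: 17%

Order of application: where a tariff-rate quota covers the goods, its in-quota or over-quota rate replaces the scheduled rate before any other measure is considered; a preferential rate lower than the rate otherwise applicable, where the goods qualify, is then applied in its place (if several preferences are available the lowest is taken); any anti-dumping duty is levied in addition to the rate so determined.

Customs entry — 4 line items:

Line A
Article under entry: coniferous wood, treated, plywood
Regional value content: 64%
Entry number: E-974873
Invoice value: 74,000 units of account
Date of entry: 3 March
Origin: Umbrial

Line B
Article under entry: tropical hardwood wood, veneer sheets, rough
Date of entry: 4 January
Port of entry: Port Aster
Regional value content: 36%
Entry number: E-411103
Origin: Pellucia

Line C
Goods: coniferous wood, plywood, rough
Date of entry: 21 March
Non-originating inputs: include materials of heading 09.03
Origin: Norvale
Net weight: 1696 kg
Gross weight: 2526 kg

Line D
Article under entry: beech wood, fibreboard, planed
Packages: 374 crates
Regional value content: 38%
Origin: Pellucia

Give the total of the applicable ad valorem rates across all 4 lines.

Line A: coniferous → 09.03; plywood → 09.03.01; treated → 09.03.01.02. Scheduled 13%. Umbrial agreement on 09.04.03.01: 09.03.01.02 not covered. → 13%.
Line B: tropical hardwood → 09.04; veneer sheets → 09.04.01; rough → 09.04.01.02. Scheduled 8%. Pellucia agreement on 09.04: RVC ≥ 35% → 21% available; preference 21% not lower than 8% → no reduction. → 8%.
Line C: coniferous → 09.03; plywood → 09.03.01; rough → 09.03.01.01. Scheduled 18%. Norvale agreement on 09.04.02: 09.03.01.01 not covered. → 18%.
Line D: beech → 09.02; fibreboard → 09.02.02; planed → 09.02.02.02. Scheduled 15%. Pellucia agreement on 09.04: 09.02.02.02 not covered. → 15%.
Sum: 13% + 8% + 18% + 15% = 54%.

54%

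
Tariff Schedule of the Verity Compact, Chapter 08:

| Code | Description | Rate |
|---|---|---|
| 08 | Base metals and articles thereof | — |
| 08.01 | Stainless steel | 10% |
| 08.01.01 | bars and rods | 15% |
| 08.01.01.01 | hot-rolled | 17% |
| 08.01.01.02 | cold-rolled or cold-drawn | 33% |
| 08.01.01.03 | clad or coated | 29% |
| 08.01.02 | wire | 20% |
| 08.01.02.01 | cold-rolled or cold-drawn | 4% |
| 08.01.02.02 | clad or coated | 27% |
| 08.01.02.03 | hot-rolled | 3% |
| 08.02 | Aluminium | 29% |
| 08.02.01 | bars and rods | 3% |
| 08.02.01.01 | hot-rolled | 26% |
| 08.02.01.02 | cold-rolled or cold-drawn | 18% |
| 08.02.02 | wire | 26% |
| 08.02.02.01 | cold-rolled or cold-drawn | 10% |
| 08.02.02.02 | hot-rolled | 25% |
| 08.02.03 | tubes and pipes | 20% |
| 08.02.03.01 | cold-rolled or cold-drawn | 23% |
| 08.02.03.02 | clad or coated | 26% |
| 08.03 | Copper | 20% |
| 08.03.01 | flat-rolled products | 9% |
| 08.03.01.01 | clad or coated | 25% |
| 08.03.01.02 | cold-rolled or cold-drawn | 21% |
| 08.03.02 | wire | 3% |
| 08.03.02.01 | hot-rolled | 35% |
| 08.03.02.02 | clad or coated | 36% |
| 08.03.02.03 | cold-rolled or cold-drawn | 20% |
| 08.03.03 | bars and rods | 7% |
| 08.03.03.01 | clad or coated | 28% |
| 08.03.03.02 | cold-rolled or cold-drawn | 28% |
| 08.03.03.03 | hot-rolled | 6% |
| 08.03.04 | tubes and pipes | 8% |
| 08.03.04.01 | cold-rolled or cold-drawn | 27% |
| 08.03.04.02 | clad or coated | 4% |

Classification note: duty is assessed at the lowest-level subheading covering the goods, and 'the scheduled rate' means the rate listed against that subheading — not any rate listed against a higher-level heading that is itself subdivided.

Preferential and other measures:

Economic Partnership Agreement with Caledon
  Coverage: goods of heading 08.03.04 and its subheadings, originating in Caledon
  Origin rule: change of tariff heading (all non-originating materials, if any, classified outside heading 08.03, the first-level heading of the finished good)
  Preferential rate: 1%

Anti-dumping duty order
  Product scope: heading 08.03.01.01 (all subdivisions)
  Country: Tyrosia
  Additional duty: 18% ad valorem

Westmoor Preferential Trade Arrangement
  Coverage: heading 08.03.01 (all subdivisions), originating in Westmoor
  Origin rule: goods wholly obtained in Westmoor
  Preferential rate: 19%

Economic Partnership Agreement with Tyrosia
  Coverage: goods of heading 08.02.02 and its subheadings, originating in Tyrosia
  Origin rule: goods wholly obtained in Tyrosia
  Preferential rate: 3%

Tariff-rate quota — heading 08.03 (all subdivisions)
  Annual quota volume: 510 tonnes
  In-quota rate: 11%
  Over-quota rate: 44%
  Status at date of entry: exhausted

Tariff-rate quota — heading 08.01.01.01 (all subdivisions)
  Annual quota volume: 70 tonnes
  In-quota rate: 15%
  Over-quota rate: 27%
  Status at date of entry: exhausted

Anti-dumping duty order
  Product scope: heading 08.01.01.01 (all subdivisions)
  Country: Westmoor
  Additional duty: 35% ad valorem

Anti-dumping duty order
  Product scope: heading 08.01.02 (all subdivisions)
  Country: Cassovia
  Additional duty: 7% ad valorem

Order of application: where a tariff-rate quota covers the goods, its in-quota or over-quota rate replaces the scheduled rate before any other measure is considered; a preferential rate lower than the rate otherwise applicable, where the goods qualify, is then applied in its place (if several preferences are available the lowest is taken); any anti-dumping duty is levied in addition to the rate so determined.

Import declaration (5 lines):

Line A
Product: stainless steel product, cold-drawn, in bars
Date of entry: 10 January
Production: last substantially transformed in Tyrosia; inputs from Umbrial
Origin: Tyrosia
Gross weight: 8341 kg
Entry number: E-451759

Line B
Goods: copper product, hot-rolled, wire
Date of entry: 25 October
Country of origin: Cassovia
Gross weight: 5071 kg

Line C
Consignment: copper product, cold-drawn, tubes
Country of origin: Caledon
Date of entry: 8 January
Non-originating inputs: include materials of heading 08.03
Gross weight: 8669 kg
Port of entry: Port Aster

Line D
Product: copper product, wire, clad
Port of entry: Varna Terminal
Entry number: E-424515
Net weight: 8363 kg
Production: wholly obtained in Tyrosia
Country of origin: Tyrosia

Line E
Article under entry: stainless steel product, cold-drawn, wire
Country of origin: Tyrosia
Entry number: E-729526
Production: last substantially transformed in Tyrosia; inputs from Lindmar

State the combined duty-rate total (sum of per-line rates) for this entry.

169%

Line A: stainless steel → 08.01; in bars → 08.01.01; cold-drawn → 08.01.01.02. Scheduled 33%. Tyrosia agreement on 08.02.02: 08.01.01.02 not covered. → 33%.
Line B: copper → 08.03; wire → 08.03.02; hot-rolled → 08.03.02.01. Scheduled 35%. quota on 08.03 exhausted → over-quota 44%. → 44%.
Line C: copper → 08.03; tubes → 08.03.04; cold-drawn → 08.03.04.01. Scheduled 27%. quota on 08.03 exhausted → over-quota 44%; Caledon agreement on 08.03.04: CTH not met. → 44%.
Line D: copper → 08.03; wire → 08.03.02; clad → 08.03.02.02. Scheduled 36%. quota on 08.03 exhausted → over-quota 44%; Tyrosia agreement on 08.02.02: 08.03.02.02 not covered. → 44%.
Line E: stainless steel → 08.01; wire → 08.01.02; cold-drawn → 08.01.02.01. Scheduled 4%. Tyrosia agreement on 08.02.02: 08.01.02.01 not covered. → 4%.
Sum: 33% + 44% + 44% + 44% + 4% = 169%.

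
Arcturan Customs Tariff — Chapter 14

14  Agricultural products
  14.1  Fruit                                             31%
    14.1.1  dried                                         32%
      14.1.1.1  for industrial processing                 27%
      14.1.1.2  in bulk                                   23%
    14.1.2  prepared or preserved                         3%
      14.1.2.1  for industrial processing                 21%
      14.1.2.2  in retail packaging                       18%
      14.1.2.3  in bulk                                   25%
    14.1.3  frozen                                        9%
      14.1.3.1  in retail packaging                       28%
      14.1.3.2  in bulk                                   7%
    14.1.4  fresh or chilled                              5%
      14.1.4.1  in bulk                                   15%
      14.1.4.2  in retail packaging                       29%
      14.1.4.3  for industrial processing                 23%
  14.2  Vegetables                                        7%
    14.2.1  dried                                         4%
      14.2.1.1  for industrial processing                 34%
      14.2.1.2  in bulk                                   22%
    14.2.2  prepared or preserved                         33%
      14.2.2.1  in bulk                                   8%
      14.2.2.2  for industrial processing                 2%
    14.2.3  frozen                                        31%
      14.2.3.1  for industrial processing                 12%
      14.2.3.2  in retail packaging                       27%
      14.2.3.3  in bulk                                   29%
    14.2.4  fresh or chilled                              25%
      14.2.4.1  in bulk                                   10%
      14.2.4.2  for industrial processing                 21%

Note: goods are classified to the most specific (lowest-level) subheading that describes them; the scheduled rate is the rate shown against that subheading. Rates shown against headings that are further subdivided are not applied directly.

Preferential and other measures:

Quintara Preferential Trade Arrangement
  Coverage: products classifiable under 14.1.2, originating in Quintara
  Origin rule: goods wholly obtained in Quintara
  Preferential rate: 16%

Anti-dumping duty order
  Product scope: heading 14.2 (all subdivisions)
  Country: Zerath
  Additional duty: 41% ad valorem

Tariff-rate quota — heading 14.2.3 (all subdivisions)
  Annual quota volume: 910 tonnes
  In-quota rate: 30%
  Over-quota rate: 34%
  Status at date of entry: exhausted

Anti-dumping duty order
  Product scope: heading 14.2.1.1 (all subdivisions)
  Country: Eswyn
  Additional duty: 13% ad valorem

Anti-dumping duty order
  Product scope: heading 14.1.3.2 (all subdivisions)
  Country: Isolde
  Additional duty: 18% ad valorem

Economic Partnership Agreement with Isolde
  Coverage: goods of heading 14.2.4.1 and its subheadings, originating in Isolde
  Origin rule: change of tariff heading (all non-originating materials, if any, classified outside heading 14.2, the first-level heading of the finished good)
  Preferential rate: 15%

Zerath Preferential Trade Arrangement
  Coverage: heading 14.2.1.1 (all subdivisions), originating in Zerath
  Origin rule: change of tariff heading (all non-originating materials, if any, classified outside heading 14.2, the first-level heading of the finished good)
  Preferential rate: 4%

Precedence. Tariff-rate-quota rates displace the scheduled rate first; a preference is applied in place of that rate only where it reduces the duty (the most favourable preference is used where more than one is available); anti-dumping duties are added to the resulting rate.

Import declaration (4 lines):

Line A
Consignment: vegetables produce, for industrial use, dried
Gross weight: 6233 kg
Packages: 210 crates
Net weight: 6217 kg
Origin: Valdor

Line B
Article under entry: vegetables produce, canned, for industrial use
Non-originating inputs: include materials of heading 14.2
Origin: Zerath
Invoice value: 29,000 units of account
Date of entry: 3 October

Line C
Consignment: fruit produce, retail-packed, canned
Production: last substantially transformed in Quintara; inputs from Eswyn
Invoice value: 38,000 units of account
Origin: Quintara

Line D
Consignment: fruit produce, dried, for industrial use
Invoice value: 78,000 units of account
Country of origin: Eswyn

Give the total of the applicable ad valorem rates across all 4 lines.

Line A: vegetables → 14.2; dried → 14.2.1; for industrial use → 14.2.1.1. Scheduled 34%. No special measure applies. → 34%.
Line B: vegetables → 14.2; canned → 14.2.2; for industrial use → 14.2.2.2. Scheduled 2%. Zerath agreement on 14.2.1.1: 14.2.2.2 not covered; anti-dumping (Zerath, 14.2): +41%; total 2% + 41% = 43%. → 43%.
Line C: fruit → 14.1; canned → 14.1.2; retail-packed → 14.1.2.2. Scheduled 18%. Quintara agreement on 14.1.2: not wholly obtained. → 18%.
Line D: fruit → 14.1; dried → 14.1.1; for industrial use → 14.1.1.1. Scheduled 27%. No special measure applies. → 27%.
Sum: 34% + 43% + 18% + 27% = 122%.

122%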